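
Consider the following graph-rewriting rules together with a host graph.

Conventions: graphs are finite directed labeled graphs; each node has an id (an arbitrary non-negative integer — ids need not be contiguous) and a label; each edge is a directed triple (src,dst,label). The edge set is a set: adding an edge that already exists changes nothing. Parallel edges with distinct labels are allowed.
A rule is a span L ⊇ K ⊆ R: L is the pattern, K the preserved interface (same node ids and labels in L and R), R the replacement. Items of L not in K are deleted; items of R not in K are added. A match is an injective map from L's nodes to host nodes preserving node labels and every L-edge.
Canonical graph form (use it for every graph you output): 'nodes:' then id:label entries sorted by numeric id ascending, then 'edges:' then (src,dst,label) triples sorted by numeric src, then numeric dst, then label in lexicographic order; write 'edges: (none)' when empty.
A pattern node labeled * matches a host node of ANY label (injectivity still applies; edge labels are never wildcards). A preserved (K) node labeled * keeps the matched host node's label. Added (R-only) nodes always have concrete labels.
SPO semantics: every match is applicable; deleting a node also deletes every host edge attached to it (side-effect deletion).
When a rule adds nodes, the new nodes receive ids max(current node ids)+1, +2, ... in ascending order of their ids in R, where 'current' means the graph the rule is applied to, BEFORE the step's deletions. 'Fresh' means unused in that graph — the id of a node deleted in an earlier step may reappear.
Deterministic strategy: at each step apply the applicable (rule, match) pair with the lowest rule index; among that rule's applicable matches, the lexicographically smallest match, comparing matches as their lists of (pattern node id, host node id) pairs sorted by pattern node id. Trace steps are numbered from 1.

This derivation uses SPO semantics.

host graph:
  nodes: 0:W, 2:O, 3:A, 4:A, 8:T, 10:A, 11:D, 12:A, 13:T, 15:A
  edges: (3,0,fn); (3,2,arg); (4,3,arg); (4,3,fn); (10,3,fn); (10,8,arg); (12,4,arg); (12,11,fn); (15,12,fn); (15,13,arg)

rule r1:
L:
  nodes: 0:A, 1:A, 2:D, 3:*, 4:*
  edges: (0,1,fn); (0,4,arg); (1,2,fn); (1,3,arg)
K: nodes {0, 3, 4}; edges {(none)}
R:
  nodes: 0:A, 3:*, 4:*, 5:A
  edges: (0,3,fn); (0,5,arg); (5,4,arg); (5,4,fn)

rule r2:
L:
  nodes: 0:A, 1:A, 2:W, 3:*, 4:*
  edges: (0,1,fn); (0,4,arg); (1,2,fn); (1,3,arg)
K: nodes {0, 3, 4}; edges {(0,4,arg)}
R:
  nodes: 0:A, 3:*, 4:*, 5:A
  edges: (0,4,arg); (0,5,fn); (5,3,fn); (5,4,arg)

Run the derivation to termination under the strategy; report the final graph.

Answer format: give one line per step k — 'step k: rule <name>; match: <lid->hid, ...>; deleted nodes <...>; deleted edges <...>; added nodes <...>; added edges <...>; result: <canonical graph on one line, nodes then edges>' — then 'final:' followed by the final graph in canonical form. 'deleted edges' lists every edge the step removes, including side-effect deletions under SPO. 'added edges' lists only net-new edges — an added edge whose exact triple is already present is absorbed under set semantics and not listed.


step 1: rule r1; match: 0->15, 1->12, 2->11, 3->4, 4->13; deleted nodes 11, 12; deleted edges (12,4,arg); (12,11,fn); (15,12,fn); (15,13,arg); added nodes 16; added edges (15,4,fn); (15,16,arg); (16,13,arg); (16,13,fn); result: nodes: 0:W, 2:O, 3:A, 4:A, 8:T, 10:A, 13:T, 15:A, 16:A edges: (3,0,fn); (3,2,arg); (4,3,arg); (4,3,fn); (10,3,fn); (10,8,arg); (15,4,fn); (15,16,arg); (16,13,arg); (16,13,fn)
step 2: rule r2; match: 0->10, 1->3, 2->0, 3->2, 4->8; deleted nodes 0, 3; deleted edges (3,0,fn); (3,2,arg); (4,3,arg); (4,3,fn); (10,3,fn); added nodes 17; added edges (10,17,fn); (17,2,fn); (17,8,arg); result: nodes: 2:O, 4:A, 8:T, 10:A, 13:T, 15:A, 16:A, 17:A edges: (10,8,arg); (10,17,fn); (15,4,fn); (15,16,arg); (16,13,arg); (16,13,fn); (17,2,fn); (17,8,arg)
final:
nodes: 2:O, 4:A, 8:T, 10:A, 13:T, 15:A, 16:A, 17:A
edges: (10,8,arg); (10,17,fn); (15,4,fn); (15,16,arg); (16,13,arg); (16,13,fn); (17,2,fn); (17,8,arg)


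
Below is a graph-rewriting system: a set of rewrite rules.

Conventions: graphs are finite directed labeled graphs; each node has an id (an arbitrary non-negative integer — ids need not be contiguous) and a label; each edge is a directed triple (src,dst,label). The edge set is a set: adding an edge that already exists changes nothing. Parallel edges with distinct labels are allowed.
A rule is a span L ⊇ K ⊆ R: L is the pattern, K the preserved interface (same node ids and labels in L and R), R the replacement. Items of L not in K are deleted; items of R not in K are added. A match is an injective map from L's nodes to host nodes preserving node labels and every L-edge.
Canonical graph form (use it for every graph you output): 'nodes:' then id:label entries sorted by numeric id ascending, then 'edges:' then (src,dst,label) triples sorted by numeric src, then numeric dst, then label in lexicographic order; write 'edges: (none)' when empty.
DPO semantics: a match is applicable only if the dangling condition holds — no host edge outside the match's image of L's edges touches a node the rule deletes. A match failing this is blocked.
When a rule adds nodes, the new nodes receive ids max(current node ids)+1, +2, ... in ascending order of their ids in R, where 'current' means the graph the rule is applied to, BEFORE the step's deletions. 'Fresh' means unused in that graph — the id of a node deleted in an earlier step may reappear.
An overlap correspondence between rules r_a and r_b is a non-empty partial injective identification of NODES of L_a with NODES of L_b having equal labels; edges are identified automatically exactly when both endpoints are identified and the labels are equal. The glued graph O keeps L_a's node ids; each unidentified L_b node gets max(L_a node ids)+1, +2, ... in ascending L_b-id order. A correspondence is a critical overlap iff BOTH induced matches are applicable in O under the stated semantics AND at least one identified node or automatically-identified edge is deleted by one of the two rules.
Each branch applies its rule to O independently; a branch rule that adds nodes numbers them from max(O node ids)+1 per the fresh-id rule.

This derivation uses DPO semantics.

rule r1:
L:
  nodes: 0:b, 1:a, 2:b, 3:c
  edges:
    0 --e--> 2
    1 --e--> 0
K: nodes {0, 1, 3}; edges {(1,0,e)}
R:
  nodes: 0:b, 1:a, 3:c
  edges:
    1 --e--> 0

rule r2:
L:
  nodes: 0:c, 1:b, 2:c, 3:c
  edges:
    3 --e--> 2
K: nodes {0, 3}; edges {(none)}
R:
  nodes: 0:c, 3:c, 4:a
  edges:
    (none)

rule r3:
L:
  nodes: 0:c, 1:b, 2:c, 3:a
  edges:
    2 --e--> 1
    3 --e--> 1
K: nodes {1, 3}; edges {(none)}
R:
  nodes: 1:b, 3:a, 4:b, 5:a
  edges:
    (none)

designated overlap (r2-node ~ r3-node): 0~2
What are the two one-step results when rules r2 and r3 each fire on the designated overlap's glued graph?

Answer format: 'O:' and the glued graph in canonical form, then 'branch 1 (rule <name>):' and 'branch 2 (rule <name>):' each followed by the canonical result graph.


O:
nodes: 0:c, 1:b, 2:c, 3:c, 4:c, 5:b, 6:a
edges: (0,5,e); (3,2,e); (6,5,e)
branch 1 (rule r2):
nodes: 0:c, 3:c, 4:c, 5:b, 6:a, 7:a
edges: (0,5,e); (6,5,e)
branch 2 (rule r3):
nodes: 1:b, 2:c, 3:c, 5:b, 6:a, 7:b, 8:a
edges: (3,2,e)


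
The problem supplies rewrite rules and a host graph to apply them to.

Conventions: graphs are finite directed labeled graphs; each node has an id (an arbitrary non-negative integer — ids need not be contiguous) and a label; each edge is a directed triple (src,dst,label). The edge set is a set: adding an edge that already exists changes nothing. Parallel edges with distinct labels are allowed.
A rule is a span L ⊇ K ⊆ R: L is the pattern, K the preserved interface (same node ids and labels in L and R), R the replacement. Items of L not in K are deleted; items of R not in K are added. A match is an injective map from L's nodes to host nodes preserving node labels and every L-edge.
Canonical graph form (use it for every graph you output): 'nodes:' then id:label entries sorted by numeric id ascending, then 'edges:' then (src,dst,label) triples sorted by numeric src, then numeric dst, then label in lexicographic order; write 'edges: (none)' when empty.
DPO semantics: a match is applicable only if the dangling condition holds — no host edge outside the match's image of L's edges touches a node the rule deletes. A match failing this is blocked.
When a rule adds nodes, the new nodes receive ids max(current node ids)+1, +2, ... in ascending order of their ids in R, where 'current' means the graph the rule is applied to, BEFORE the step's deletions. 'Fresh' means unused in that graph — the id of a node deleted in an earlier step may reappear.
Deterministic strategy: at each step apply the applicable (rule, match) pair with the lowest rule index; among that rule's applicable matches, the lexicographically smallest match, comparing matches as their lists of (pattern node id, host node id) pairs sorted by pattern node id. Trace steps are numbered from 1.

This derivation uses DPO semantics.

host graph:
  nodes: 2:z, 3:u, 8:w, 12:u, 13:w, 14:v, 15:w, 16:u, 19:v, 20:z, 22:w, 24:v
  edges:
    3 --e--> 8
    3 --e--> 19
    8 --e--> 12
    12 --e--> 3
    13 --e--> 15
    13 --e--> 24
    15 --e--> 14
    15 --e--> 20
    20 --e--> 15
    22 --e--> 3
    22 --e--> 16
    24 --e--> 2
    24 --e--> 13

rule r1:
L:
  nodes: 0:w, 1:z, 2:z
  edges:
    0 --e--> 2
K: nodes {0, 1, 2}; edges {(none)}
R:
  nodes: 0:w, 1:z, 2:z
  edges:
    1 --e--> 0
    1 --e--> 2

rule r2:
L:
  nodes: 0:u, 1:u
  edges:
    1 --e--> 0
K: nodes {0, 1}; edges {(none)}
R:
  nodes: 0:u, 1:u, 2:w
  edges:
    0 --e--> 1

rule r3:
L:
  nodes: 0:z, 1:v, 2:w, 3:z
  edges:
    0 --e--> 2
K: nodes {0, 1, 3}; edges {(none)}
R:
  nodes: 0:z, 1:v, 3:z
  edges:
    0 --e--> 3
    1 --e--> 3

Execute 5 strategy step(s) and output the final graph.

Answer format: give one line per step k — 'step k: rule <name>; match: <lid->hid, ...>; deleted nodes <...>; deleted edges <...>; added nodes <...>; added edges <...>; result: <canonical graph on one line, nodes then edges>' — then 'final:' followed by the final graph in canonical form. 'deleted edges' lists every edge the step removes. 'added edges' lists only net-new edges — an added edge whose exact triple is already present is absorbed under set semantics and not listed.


step 1: rule r1; match: 0->15, 1->2, 2->20; deleted nodes (none); deleted edges (15,20,e); added nodes (none); added edges (2,15,e); (2,20,e); result: nodes: 2:z, 3:u, 8:w, 12:u, 13:w, 14:v, 15:w, 16:u, 19:v, 20:z, 22:w, 24:v edges: (2,15,e); (2,20,e); (3,8,e); (3,19,e); (8,12,e); (12,3,e); (13,15,e); (13,24,e); (15,14,e); (20,15,e); (22,3,e); (22,16,e); (24,2,e); (24,13,e)
step 2: rule r2; match: 0->3, 1->12; deleted nodes (none); deleted edges (12,3,e); added nodes 25; added edges (3,12,e); result: nodes: 2:z, 3:u, 8:w, 12:u, 13:w, 14:v, 15:w, 16:u, 19:v, 20:z, 22:w, 24:v, 25:w edges: (2,15,e); (2,20,e); (3,8,e); (3,12,e); (3,19,e); (8,12,e); (13,15,e); (13,24,e); (15,14,e); (20,15,e); (22,3,e); (22,16,e); (24,2,e); (24,13,e)
step 3: rule r2; match: 0->12, 1->3; deleted nodes (none); deleted edges (3,12,e); added nodes 26; added edges (12,3,e); result: nodes: 2:z, 3:u, 8:w, 12:u, 13:w, 14:v, 15:w, 16:u, 19:v, 20:z, 22:w, 24:v, 25:w, 26:w edges: (2,15,e); (2,20,e); (3,8,e); (3,19,e); (8,12,e); (12,3,e); (13,15,e); (13,24,e); (15,14,e); (20,15,e); (22,3,e); (22,16,e); (24,2,e); (24,13,e)
step 4: rule r2; match: 0->3, 1->12; deleted nodes (none); deleted edges (12,3,e); added nodes 27; added edges (3,12,e); result: nodes: 2:z, 3:u, 8:w, 12:u, 13:w, 14:v, 15:w, 16:u, 19:v, 20:z, 22:w, 24:v, 25:w, 26:w, 27:w edges: (2,15,e); (2,20,e); (3,8,e); (3,12,e); (3,19,e); (8,12,e); (13,15,e); (13,24,e); (15,14,e); (20,15,e); (22,3,e); (22,16,e); (24,2,e); (24,13,e)
step 5: rule r2; match: 0->12, 1->3; deleted nodes (none); deleted edges (3,12,e); added nodes 28; added edges (12,3,e); result: nodes: 2:z, 3:u, 8:w, 12:u, 13:w, 14:v, 15:w, 16:u, 19:v, 20:z, 22:w, 24:v, 25:w, 26:w, 27:w, 28:w edges: (2,15,e); (2,20,e); (3,8,e); (3,19,e); (8,12,e); (12,3,e); (13,15,e); (13,24,e); (15,14,e); (20,15,e); (22,3,e); (22,16,e); (24,2,e); (24,13,e)
final:
nodes: 2:z, 3:u, 8:w, 12:u, 13:w, 14:v, 15:w, 16:u, 19:v, 20:z, 22:w, 24:v, 25:w, 26:w, 27:w, 28:w
edges: (2,15,e); (2,20,e); (3,8,e); (3,19,e); (8,12,e); (12,3,e); (13,15,e); (13,24,e); (15,14,e); (20,15,e); (22,3,e); (22,16,e); (24,2,e); (24,13,e)


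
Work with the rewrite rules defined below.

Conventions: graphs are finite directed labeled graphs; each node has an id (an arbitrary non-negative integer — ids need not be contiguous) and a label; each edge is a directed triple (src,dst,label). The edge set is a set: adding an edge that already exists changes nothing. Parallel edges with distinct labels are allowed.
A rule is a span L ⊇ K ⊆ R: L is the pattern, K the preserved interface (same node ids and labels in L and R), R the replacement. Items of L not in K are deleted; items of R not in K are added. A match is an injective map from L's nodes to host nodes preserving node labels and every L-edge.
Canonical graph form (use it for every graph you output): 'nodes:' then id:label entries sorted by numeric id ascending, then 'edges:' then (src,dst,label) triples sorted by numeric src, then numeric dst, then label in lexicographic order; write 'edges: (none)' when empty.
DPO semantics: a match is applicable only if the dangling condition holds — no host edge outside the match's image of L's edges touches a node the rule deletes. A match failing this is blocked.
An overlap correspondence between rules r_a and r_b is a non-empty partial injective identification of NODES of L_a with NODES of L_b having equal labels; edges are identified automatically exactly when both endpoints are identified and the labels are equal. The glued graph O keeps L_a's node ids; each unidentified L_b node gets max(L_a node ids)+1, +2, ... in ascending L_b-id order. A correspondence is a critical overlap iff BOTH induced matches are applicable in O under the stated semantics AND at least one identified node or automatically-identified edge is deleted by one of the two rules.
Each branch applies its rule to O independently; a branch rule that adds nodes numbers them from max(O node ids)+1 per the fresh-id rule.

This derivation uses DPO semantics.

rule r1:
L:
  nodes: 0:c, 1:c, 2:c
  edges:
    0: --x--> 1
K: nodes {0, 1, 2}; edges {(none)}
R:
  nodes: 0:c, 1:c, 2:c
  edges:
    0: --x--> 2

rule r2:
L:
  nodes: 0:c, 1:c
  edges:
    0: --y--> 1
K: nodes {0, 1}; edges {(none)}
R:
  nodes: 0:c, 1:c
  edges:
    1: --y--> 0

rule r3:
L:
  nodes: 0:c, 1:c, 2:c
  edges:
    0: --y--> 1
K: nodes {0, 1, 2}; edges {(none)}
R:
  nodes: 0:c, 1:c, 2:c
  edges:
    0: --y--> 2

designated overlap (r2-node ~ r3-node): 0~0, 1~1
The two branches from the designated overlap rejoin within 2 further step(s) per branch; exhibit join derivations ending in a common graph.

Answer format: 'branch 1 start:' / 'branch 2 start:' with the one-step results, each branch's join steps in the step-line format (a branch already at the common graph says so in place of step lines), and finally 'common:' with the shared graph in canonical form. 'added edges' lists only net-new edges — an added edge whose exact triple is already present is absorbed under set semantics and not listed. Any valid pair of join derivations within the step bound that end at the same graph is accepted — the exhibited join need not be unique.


branch 1 start:
nodes: 0:c, 1:c, 2:c
edges: (1,0,y)
branch 2 start:
nodes: 0:c, 1:c, 2:c
edges: (0,2,y)
branch 1 step 1: rule r2; match: 0->1, 1->0; deleted nodes (none); deleted edges (1,0,y); added nodes (none); added edges (0,1,y); result: nodes: 0:c, 1:c, 2:c edges: (0,1,y)
branch 2 step 1: rule r3; match: 0->0, 1->2, 2->1; deleted nodes (none); deleted edges (0,2,y); added nodes (none); added edges (0,1,y); result: nodes: 0:c, 1:c, 2:c edges: (0,1,y)
common:
nodes: 0:c, 1:c, 2:c
edges: (0,1,y)


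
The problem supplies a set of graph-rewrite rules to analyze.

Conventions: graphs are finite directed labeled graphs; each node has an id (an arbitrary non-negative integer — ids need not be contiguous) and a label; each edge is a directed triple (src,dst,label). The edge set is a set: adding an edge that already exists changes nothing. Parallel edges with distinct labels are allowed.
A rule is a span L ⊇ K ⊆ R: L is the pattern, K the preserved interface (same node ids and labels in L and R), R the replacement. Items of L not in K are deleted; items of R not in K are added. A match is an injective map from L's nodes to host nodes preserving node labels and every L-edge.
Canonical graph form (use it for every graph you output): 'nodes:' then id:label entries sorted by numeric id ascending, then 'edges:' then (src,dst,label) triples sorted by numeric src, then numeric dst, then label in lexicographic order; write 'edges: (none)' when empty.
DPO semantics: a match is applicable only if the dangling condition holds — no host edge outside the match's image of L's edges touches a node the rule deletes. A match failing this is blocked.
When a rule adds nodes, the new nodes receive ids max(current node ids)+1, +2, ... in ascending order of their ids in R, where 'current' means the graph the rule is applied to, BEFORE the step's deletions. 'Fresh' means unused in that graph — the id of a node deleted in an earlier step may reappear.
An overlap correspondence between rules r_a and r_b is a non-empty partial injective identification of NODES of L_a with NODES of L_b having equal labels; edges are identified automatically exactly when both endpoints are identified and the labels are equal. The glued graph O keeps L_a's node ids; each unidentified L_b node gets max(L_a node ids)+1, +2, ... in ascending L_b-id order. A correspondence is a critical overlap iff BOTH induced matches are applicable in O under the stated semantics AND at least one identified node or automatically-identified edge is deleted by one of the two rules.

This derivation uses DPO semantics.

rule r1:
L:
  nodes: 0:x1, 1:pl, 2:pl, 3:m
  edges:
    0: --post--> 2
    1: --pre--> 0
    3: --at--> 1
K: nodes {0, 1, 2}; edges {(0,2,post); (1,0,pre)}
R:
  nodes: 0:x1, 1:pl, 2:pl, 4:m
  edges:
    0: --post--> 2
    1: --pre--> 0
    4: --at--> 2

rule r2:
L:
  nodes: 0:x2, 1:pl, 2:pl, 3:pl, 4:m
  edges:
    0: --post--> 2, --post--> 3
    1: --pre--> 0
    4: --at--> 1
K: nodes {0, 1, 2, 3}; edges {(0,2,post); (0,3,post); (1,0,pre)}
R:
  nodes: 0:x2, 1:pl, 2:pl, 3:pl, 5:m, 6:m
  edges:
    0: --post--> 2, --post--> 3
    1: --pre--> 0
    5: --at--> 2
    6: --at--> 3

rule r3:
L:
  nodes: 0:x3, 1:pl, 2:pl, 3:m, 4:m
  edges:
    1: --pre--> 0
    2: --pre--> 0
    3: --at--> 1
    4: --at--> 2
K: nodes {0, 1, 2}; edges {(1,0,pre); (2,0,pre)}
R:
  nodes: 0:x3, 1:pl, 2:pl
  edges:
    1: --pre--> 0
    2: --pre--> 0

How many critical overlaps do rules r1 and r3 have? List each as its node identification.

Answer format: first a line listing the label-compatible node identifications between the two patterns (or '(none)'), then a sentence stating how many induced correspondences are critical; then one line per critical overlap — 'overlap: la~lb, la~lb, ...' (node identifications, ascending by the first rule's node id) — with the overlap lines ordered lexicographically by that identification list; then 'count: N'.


label-compatible node identifications between L(r1) and L(r3): 1~1, 1~2, 2~1, 2~2, 3~3, 3~4
4 of the induced correspondences are critical overlaps of r1 and r3.
overlap: 1~1, 2~2, 3~3
overlap: 1~1, 3~3
overlap: 1~2, 2~1, 3~4
overlap: 1~2, 3~4
count: 4


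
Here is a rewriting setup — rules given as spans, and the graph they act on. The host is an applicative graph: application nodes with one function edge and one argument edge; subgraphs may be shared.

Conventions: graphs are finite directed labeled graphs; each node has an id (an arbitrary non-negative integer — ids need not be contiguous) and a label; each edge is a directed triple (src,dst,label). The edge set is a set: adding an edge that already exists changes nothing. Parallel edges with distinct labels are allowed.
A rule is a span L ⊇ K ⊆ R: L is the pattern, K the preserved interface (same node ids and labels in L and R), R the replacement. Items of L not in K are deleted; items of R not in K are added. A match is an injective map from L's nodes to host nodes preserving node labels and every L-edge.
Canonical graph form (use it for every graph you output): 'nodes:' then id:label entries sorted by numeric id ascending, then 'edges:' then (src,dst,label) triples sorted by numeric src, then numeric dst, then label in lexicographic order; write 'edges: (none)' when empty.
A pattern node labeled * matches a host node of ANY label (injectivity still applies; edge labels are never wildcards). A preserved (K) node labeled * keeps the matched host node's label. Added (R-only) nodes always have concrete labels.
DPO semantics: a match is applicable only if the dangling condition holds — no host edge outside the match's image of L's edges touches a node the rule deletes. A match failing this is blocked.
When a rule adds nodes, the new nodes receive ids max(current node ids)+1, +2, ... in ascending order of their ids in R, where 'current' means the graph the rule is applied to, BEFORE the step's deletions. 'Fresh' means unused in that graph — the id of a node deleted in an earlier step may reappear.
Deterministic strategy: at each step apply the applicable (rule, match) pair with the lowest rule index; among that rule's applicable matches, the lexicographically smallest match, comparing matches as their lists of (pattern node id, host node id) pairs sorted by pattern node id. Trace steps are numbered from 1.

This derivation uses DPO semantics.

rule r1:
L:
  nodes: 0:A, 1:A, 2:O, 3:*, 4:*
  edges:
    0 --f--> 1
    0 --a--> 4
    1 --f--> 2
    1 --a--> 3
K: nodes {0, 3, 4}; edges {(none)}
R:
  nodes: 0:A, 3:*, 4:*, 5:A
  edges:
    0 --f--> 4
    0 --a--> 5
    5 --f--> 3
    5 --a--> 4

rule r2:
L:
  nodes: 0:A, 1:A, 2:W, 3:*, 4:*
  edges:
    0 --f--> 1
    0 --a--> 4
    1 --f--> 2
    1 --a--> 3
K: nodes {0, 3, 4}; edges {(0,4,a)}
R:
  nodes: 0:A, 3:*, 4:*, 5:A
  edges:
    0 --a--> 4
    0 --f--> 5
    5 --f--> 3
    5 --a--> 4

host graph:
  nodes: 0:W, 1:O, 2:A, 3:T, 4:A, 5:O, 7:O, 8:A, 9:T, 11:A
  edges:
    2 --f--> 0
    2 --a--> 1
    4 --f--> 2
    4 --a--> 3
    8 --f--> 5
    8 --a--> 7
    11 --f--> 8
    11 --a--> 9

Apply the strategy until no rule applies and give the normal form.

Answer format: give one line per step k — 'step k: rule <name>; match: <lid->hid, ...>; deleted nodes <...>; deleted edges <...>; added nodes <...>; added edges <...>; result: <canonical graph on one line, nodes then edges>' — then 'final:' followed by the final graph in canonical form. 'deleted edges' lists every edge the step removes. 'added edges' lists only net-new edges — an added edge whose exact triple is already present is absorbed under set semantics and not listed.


step 1: rule r1; match: 0->11, 1->8, 2->5, 3->7, 4->9; deleted nodes 5, 8; deleted edges (8,5,f); (8,7,a); (11,8,f); (11,9,a); added nodes 12; added edges (11,9,f); (11,12,a); (12,7,f); (12,9,a); result: nodes: 0:W, 1:O, 2:A, 3:T, 4:A, 7:O, 9:T, 11:A, 12:A edges: (2,0,f); (2,1,a); (4,2,f); (4,3,a); (11,9,f); (11,12,a); (12,7,f); (12,9,a)
step 2: rule r2; match: 0->4, 1->2, 2->0, 3->1, 4->3; deleted nodes 0, 2; deleted edges (2,0,f); (2,1,a); (4,2,f); added nodes 13; added edges (4,13,f); (13,1,f); (13,3,a); result: nodes: 1:O, 3:T, 4:A, 7:O, 9:T, 11:A, 12:A, 13:A edges: (4,3,a); (4,13,f); (11,9,f); (11,12,a); (12,7,f); (12,9,a); (13,1,f); (13,3,a)
final:
nodes: 1:O, 3:T, 4:A, 7:O, 9:T, 11:A, 12:A, 13:A
edges: (4,3,a); (4,13,f); (11,9,f); (11,12,a); (12,7,f); (12,9,a); (13,1,f); (13,3,a)


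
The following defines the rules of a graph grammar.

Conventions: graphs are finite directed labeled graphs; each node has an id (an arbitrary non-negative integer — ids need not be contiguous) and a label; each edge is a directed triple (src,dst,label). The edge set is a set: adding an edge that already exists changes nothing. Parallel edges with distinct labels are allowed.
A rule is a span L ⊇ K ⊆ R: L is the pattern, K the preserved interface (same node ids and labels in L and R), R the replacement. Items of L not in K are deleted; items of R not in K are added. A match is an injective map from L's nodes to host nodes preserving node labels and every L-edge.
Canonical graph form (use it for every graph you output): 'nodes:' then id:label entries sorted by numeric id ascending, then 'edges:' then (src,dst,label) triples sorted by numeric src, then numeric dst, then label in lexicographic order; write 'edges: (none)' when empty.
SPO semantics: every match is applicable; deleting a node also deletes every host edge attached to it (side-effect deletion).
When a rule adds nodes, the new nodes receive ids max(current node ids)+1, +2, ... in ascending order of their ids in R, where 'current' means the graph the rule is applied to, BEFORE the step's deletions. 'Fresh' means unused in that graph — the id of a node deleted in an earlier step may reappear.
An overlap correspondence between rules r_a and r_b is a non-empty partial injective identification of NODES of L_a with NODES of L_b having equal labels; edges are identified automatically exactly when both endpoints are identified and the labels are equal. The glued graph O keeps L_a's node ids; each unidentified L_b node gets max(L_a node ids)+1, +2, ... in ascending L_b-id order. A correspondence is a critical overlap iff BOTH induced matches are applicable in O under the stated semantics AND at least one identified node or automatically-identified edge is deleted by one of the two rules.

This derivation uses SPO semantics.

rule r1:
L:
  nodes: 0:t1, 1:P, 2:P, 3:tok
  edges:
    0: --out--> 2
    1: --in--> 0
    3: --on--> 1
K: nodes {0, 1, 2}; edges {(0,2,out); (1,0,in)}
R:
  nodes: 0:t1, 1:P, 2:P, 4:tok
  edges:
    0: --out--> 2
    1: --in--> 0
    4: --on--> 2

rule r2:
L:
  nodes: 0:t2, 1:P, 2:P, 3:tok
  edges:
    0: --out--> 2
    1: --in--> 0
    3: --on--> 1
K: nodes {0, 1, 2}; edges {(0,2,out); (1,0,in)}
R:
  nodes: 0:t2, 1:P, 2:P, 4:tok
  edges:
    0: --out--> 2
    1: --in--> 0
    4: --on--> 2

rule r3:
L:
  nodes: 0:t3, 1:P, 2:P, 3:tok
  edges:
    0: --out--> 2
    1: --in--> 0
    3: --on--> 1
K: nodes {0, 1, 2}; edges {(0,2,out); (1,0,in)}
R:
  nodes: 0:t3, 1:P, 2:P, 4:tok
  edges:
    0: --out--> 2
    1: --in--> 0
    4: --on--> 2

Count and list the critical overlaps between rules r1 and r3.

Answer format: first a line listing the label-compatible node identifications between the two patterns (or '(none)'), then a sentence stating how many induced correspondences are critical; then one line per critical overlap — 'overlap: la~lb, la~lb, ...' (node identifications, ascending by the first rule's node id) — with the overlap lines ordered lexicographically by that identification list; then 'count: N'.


label-compatible node identifications between L(r1) and L(r3): 1~1, 1~2, 2~1, 2~2, 3~3
7 of the induced correspondences are critical overlaps of r1 and r3.
overlap: 1~1, 2~2, 3~3
overlap: 1~1, 3~3
overlap: 1~2, 2~1, 3~3
overlap: 1~2, 3~3
overlap: 2~1, 3~3
overlap: 2~2, 3~3
overlap: 3~3
count: 7


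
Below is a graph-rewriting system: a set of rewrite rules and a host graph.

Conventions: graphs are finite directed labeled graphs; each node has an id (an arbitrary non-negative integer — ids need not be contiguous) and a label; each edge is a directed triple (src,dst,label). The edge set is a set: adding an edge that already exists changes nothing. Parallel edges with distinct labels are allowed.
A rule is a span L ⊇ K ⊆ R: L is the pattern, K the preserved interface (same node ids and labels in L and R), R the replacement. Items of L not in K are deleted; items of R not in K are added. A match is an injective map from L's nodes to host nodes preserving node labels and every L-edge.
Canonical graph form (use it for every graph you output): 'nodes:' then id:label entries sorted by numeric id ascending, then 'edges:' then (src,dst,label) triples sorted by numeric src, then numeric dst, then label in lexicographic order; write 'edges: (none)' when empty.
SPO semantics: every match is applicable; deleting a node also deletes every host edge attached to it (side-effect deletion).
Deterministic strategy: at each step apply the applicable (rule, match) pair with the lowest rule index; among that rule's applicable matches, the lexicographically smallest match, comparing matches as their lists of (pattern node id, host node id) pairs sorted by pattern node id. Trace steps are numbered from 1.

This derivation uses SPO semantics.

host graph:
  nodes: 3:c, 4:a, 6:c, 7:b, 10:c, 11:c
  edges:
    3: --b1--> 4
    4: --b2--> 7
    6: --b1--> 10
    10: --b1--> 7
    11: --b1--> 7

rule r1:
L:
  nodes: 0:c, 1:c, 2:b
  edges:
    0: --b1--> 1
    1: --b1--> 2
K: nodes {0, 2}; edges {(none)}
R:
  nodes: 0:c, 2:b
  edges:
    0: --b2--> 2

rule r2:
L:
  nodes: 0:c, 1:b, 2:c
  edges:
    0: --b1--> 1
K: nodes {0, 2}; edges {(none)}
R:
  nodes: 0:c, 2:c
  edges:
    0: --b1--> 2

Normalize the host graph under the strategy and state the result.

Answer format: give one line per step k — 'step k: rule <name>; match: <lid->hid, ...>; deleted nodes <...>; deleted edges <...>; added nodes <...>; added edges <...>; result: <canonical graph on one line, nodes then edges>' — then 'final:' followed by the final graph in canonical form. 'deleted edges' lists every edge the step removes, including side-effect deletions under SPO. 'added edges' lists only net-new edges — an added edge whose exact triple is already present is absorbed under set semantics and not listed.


step 1: rule r1; match: 0->6, 1->10, 2->7; deleted nodes 10; deleted edges (6,10,b1); (10,7,b1); added nodes (none); added edges (6,7,b2); result: nodes: 3:c, 4:a, 6:c, 7:b, 11:c edges: (3,4,b1); (4,7,b2); (6,7,b2); (11,7,b1)
step 2: rule r2; match: 0->11, 1->7, 2->3; deleted nodes 7; deleted edges (4,7,b2); (6,7,b2); (11,7,b1); added nodes (none); added edges (11,3,b1); result: nodes: 3:c, 4:a, 6:c, 11:c edges: (3,4,b1); (11,3,b1)
final:
nodes: 3:c, 4:a, 6:c, 11:c
edges: (3,4,b1); (11,3,b1)


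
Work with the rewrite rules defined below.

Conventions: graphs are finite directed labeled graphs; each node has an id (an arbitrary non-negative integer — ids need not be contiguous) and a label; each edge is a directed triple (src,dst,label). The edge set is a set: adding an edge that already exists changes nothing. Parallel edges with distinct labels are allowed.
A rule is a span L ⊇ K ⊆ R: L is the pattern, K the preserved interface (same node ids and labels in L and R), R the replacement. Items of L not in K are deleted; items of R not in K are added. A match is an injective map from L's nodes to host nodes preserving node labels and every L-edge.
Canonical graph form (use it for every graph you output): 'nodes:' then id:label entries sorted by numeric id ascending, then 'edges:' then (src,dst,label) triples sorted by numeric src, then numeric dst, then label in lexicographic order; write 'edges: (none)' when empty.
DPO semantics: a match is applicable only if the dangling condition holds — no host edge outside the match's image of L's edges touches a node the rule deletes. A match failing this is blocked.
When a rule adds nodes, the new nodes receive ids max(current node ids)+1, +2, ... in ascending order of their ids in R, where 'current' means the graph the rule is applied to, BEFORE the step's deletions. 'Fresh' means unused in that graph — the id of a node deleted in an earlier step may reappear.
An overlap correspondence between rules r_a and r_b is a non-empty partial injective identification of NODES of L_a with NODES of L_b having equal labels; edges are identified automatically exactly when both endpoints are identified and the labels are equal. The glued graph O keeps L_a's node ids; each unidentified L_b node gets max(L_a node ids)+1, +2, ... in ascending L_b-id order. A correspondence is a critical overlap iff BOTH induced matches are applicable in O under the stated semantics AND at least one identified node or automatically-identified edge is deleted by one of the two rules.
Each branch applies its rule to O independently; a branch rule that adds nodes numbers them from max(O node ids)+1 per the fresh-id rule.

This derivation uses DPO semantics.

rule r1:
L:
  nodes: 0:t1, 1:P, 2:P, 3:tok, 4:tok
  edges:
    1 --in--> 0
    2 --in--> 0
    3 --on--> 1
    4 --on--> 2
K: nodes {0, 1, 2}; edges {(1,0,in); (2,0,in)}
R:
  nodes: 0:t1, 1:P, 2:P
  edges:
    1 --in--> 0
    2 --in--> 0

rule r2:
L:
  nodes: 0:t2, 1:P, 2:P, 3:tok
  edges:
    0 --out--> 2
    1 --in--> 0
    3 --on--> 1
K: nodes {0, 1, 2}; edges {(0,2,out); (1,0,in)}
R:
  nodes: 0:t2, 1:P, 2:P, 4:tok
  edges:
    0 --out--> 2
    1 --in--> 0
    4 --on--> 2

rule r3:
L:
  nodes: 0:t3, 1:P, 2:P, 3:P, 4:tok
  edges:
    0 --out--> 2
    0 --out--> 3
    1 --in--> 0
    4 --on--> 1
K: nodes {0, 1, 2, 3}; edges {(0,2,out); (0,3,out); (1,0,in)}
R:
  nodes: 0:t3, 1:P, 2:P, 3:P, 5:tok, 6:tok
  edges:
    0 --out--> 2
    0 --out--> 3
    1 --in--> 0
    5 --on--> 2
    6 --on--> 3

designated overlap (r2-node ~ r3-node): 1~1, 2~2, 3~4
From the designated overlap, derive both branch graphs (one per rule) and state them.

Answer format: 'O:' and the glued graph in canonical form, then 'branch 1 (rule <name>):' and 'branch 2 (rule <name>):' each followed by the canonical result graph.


O:
nodes: 0:t2, 1:P, 2:P, 3:tok, 4:t3, 5:P
edges: (0,2,out); (1,0,in); (1,4,in); (3,1,on); (4,2,out); (4,5,out)
branch 1 (rule r2):
nodes: 0:t2, 1:P, 2:P, 4:t3, 5:P, 6:tok
edges: (0,2,out); (1,0,in); (1,4,in); (4,2,out); (4,5,out); (6,2,on)
branch 2 (rule r3):
nodes: 0:t2, 1:P, 2:P, 4:t3, 5:P, 6:tok, 7:tok
edges: (0,2,out); (1,0,in); (1,4,in); (4,2,out); (4,5,out); (6,2,on); (7,5,on)


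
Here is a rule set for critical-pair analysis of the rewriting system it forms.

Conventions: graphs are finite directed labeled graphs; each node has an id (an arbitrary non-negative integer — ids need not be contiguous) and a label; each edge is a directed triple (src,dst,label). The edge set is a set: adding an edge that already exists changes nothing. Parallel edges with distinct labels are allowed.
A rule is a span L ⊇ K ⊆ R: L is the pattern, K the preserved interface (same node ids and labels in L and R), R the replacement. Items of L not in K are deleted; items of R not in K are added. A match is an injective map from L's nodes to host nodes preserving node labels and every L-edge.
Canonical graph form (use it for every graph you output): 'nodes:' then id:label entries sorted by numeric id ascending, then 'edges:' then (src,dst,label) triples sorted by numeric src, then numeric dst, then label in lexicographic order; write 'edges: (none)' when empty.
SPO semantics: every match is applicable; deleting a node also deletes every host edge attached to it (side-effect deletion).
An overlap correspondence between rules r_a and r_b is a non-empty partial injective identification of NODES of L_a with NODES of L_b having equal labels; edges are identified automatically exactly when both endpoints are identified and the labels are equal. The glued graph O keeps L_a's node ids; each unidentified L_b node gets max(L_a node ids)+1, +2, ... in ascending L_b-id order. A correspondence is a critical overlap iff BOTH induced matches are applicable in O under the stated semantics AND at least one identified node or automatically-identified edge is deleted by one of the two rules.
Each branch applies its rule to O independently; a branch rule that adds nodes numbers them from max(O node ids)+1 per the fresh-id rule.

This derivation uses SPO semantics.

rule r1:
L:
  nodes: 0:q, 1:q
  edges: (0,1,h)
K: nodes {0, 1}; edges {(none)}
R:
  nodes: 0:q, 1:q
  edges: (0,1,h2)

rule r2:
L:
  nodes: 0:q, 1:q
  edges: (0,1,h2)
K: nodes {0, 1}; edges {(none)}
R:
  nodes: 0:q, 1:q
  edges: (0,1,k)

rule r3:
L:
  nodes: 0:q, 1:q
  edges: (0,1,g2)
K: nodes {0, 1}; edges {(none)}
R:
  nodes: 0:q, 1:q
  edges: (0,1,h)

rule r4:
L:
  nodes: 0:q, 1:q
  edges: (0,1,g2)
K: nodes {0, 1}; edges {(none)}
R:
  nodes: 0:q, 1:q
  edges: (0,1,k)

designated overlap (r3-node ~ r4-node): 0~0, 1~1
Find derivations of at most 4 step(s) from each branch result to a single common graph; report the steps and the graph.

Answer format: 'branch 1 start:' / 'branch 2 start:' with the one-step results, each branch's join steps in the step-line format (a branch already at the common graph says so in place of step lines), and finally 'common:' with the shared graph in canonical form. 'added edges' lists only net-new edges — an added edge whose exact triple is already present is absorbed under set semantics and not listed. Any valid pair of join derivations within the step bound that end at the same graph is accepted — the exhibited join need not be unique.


branch 1 start:
nodes: 0:q, 1:q
edges: (0,1,h)
branch 2 start:
nodes: 0:q, 1:q
edges: (0,1,k)
branch 1 step 1: rule r1; match: 0->0, 1->1; deleted nodes (none); deleted edges (0,1,h); added nodes (none); added edges (0,1,h2); result: nodes: 0:q, 1:q edges: (0,1,h2)
branch 1 step 2: rule r2; match: 0->0, 1->1; deleted nodes (none); deleted edges (0,1,h2); added nodes (none); added edges (0,1,k); result: nodes: 0:q, 1:q edges: (0,1,k)
branch 2: already at the common graph (0 steps)
common:
nodes: 0:q, 1:q
edges: (0,1,k)


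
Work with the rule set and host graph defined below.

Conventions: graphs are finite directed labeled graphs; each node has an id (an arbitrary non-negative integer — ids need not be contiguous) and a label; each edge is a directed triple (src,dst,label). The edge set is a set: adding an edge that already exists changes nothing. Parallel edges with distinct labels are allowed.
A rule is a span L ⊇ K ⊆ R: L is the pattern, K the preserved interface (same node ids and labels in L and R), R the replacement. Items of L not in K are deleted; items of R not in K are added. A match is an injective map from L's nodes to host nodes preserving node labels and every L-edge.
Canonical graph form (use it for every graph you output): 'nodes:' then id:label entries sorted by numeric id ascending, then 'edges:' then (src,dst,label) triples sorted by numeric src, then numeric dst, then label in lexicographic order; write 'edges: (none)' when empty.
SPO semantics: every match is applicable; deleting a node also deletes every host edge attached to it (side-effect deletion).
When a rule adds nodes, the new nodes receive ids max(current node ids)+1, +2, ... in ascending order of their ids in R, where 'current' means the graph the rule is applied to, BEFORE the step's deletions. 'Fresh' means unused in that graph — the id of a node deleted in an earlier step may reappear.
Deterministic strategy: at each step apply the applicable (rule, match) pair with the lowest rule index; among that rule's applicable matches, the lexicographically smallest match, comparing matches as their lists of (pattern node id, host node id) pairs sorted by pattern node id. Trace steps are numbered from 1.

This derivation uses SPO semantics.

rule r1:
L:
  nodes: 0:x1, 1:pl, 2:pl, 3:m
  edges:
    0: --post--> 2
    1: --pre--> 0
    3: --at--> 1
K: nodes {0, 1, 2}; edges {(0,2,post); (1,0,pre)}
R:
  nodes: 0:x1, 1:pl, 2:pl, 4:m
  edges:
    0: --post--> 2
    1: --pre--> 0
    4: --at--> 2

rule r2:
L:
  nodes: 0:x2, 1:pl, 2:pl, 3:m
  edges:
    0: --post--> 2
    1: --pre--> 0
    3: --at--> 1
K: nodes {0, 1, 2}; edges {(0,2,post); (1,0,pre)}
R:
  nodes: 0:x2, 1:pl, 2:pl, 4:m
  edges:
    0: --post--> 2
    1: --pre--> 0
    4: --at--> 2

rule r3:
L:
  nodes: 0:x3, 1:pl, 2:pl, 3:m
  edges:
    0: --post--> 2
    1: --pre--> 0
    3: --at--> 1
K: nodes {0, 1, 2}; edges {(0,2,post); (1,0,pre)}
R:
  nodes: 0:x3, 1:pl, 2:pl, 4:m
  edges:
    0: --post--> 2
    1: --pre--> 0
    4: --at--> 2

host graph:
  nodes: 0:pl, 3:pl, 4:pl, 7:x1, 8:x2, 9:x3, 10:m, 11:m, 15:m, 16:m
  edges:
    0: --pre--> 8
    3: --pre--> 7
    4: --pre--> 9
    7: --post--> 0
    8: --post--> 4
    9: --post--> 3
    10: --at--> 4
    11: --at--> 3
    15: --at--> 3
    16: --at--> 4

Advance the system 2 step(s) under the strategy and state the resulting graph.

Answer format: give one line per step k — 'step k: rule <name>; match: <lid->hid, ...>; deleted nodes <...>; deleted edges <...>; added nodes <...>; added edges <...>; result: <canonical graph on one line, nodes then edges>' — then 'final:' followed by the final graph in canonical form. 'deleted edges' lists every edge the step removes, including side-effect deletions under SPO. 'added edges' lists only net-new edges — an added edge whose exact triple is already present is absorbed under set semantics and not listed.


step 1: rule r1; match: 0->7, 1->3, 2->0, 3->11; deleted nodes 11; deleted edges (11,3,at); added nodes 17; added edges (17,0,at); result: nodes: 0:pl, 3:pl, 4:pl, 7:x1, 8:x2, 9:x3, 10:m, 15:m, 16:m, 17:m edges: (0,8,pre); (3,7,pre); (4,9,pre); (7,0,post); (8,4,post); (9,3,post); (10,4,at); (15,3,at); (16,4,at); (17,0,at)
step 2: rule r1; match: 0->7, 1->3, 2->0, 3->15; deleted nodes 15; deleted edges (15,3,at); added nodes 18; added edges (18,0,at); result: nodes: 0:pl, 3:pl, 4:pl, 7:x1, 8:x2, 9:x3, 10:m, 16:m, 17:m, 18:m edges: (0,8,pre); (3,7,pre); (4,9,pre); (7,0,post); (8,4,post); (9,3,post); (10,4,at); (16,4,at); (17,0,at); (18,0,at)
final:
nodes: 0:pl, 3:pl, 4:pl, 7:x1, 8:x2, 9:x3, 10:m, 16:m, 17:m, 18:m
edges: (0,8,pre); (3,7,pre); (4,9,pre); (7,0,post); (8,4,post); (9,3,post); (10,4,at); (16,4,at); (17,0,at); (18,0,at)
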